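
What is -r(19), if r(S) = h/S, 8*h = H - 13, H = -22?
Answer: 35/152 ≈ 0.23026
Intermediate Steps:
h = -35/8 (h = (-22 - 13)/8 = (⅛)*(-35) = -35/8 ≈ -4.3750)
r(S) = -35/(8*S)
-r(19) = -(-35)/(8*19) = -1*(-35/152) = 35/152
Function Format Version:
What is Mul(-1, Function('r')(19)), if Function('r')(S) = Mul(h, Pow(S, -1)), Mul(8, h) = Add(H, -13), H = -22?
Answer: Rational(35, 152) ≈ 0.23026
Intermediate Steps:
h = Rational(-35, 8) (h = Mul(Rational(1, 8), Add(-22, -13)) = Mul(Rational(1, 8), -35) = Rational(-35, 8) ≈ -4.3750)
Function('r')(S) = Mul(Rational(-35, 8), Pow(S, -1))
Mul(-1, Function('r')(19)) = Mul(-1, Mul(Rational(-35, 8), Pow(19, -1))) = Mul(-1, Mul(Rational(-35, 8), Rational(1, 19))) = Mul(-1, Rational(-35, 152)) = Rational(35, 152)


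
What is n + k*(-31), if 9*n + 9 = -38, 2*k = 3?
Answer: -931/18 ≈ -51.722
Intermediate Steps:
k = 3/2 (k = (½)*3 = 3/2 ≈ 1.5000)
n = -47/9 (n = -1 + (⅑)*(-38) = -1 - 38/9 = -47/9 ≈ -5.2222)
n + k*(-31) = -47/9 + (3/2)*(-31) = -47/9 - 93/2 = -931/18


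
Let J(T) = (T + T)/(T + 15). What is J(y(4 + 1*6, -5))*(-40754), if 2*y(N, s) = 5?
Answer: -11644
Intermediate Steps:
y(N, s) = 5/2 (y(N, s) = (½)*5 = 5/2)
J(T) = 2*T/(15 + T) (J(T) = (2*T)/(15 + T) = 2*T/(15 + T))
J(y(4 + 1*6, -5))*(-40754) = (2*(5/2)/(15 + 5/2))*(-40754) = (2*(5/2)/(35/2))*(-40754) = (2*(5/2)*(2/35))*(-40754) = (2/7)*(-40754) = -11644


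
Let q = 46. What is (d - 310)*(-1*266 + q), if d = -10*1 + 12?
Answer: 67760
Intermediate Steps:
d = 2 (d = -10 + 12 = 2)
(d - 310)*(-1*266 + q) = (2 - 310)*(-1*266 + 46) = -308*(-266 + 46) = -308*(-220) = 67760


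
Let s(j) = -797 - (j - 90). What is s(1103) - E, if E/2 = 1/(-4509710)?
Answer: -4081287549/2254855 ≈ -1810.0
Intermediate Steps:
E = -1/2254855 (E = 2/(-4509710) = 2*(-1/4509710) = -1/2254855 ≈ -4.4349e-7)
s(j) = -707 - j (s(j) = -797 - (-90 + j) = -797 + (90 - j) = -707 - j)
s(1103) - E = (-707 - 1*1103) - 1*(-1/2254855) = (-707 - 1103) + 1/2254855 = -1810 + 1/2254855 = -4081287549/2254855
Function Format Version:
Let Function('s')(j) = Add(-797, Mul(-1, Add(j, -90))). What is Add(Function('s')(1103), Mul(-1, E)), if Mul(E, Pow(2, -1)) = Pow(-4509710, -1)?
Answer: Rational(-4081287549, 2254855) ≈ -1810.0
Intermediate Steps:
E = Rational(-1, 2254855) (E = Mul(2, Pow(-4509710, -1)) = Mul(2, Rational(-1, 4509710)) = Rational(-1, 2254855) ≈ -4.4349e-7)
Function('s')(j) = Add(-707, Mul(-1, j)) (Function('s')(j) = Add(-797, Mul(-1, Add(-90, j))) = Add(-797, Add(90, Mul(-1, j))) = Add(-707, Mul(-1, j)))
Add(Function('s')(1103), Mul(-1, E)) = Add(Add(-707, Mul(-1, 1103)), Mul(-1, Rational(-1, 2254855))) = Add(Add(-707, -1103), Rational(1, 2254855)) = Add(-1810, Rational(1, 2254855)) = Rational(-4081287549, 2254855)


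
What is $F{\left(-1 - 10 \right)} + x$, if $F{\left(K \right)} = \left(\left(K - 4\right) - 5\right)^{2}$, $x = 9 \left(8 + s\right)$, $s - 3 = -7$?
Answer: $436$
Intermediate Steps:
$s = -4$ ($s = 3 - 7 = -4$)
$x = 36$ ($x = 9 \left(8 - 4\right) = 9 \cdot 4 = 36$)
$F{\left(K \right)} = \left(-9 + K\right)^{2}$ ($F{\left(K \right)} = \left(\left(K - 4\right) - 5\right)^{2} = \left(\left(-4 + K\right) - 5\right)^{2} = \left(-9 + K\right)^{2}$)
$F{\left(-1 - 10 \right)} + x = \left(-9 - 11\right)^{2} + 36 = \left(-20\right)^{2} + 36 = 400 + 36 = 436$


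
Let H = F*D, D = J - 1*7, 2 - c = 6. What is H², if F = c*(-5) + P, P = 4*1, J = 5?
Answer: 2304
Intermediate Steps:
c = -4 (c = 2 - 1*6 = 2 - 6 = -4)
P = 4
D = -2 (D = 5 - 1*7 = 5 - 7 = -2)
F = 24 (F = -4*(-5) + 4 = 20 + 4 = 24)
H = -48 (H = 24*(-2) = -48)
H² = (-48)² = 2304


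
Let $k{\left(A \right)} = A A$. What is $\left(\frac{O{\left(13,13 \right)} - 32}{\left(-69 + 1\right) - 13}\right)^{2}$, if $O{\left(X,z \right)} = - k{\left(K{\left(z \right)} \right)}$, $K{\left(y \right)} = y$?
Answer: $\frac{4489}{729} \approx 6.1578$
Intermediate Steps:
$k{\left(A \right)} = A^{2}$
$O{\left(X,z \right)} = - z^{2}$
$\left(\frac{O{\left(13,13 \right)} - 32}{\left(-69 + 1\right) - 13}\right)^{2} = \left(\frac{- 13^{2} - 32}{\left(-69 + 1\right) - 13}\right)^{2} = \left(\frac{\left(-1\right) 169 - 32}{-68 - 13}\right)^{2} = \left(\frac{-169 - 32}{-81}\right)^{2} = \left(\left(-201\right) \left(- \frac{1}{81}\right)\right)^{2} = \left(\frac{67}{27}\right)^{2} = \frac{4489}{729}$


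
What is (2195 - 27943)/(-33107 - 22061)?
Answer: 6437/13792 ≈ 0.46672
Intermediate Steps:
(2195 - 27943)/(-33107 - 22061) = -25748/(-55168) = -25748*(-1/55168) = 6437/13792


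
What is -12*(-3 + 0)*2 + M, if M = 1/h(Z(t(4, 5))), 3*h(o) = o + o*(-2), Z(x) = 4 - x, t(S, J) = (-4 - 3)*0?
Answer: 285/4 ≈ 71.250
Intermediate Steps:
t(S, J) = 0 (t(S, J) = -7*0 = 0)
h(o) = -o/3 (h(o) = (o + o*(-2))/3 = (o - 2*o)/3 = (-o)/3 = -o/3)
M = -¾ (M = 1/(-(4 - 1*0)/3) = 1/(-(4 + 0)/3) = 1/(-⅓*4) = 1/(-4/3) = -¾ ≈ -0.75000)
-12*(-3 + 0)*2 + M = -12*(-3 + 0)*2 - ¾ = -(-36)*2 - ¾ = -12*(-6) - ¾ = 72 - ¾ = 285/4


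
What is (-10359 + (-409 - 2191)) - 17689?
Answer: -30648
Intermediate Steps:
(-10359 + (-409 - 2191)) - 17689 = (-10359 - 2600) - 17689 = -12959 - 17689 = -30648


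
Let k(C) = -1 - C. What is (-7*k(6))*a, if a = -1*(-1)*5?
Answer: 245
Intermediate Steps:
a = 5 (a = 1*5 = 5)
(-7*k(6))*a = -7*(-1 - 1*6)*5 = -7*(-1 - 6)*5 = -7*(-7)*5 = 49*5 = 245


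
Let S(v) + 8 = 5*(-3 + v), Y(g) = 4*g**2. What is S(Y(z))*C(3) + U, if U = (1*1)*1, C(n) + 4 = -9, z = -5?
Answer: -6200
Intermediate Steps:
C(n) = -13 (C(n) = -4 - 9 = -13)
U = 1 (U = 1*1 = 1)
S(v) = -23 + 5*v (S(v) = -8 + 5*(-3 + v) = -8 + (-15 + 5*v) = -23 + 5*v)
S(Y(z))*C(3) + U = (-23 + 5*(4*(-5)**2))*(-13) + 1 = (-23 + 5*(4*25))*(-13) + 1 = (-23 + 5*100)*(-13) + 1 = (-23 + 500)*(-13) + 1 = 477*(-13) + 1 = -6201 + 1 = -6200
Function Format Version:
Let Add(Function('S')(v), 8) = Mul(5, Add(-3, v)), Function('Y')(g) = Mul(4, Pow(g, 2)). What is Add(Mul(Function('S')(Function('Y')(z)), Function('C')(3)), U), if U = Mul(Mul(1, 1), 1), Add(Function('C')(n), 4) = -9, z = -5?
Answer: -6200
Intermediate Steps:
Function('C')(n) = -13 (Function('C')(n) = Add(-4, -9) = -13)
U = 1 (U = Mul(1, 1) = 1)
Function('S')(v) = Add(-23, Mul(5, v)) (Function('S')(v) = Add(-8, Mul(5, Add(-3, v))) = Add(-8, Add(-15, Mul(5, v))) = Add(-23, Mul(5, v)))
Add(Mul(Function('S')(Function('Y')(z)), Function('C')(3)), U) = Add(Mul(Add(-23, Mul(5, Mul(4, Pow(-5, 2)))), -13), 1) = Add(Mul(Add(-23, Mul(5, Mul(4, 25))), -13), 1) = Add(Mul(Add(-23, Mul(5, 100)), -13), 1) = Add(Mul(Add(-23, 500), -13), 1) = Add(Mul(477, -13), 1) = Add(-6201, 1) = -6200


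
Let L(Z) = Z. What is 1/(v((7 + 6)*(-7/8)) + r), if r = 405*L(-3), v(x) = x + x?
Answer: -4/4951 ≈ -0.00080792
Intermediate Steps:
v(x) = 2*x
r = -1215 (r = 405*(-3) = -1215)
1/(v((7 + 6)*(-7/8)) + r) = 1/(2*((7 + 6)*(-7/8)) - 1215) = 1/(2*(13*(-7*⅛)) - 1215) = 1/(2*(13*(-7/8)) - 1215) = 1/(2*(-91/8) - 1215) = 1/(-91/4 - 1215) = 1/(-4951/4) = -4/4951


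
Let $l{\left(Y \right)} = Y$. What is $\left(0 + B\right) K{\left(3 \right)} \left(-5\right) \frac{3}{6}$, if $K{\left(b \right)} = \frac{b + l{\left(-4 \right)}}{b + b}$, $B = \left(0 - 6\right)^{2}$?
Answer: $15$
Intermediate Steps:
$B = 36$ ($B = \left(-6\right)^{2} = 36$)
$K{\left(b \right)} = \frac{-4 + b}{2 b}$ ($K{\left(b \right)} = \frac{b - 4}{b + b} = \frac{-4 + b}{2 b}$)
$\left(0 + B\right) K{\left(3 \right)} \left(-5\right) \frac{3}{6} = \left(0 + 36\right) \frac{-4 + 3}{2 \cdot 3} \left(-5\right) \frac{3}{6} = 36 \cdot \frac{1}{2} \cdot \frac{1}{3} \left(-1\right) \left(-5\right) 3 \cdot \frac{1}{6} = 36 \left(- \frac{1}{6}\right) \left(-5\right) \frac{1}{2} = 36 \cdot \frac{5}{6} \cdot \frac{1}{2} = 36 \cdot \frac{5}{12} = 15$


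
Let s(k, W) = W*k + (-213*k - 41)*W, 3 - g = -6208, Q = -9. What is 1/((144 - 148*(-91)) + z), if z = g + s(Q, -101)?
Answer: -1/168744 ≈ -5.9261e-6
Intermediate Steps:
g = 6211 (g = 3 - 1*(-6208) = 3 + 6208 = 6211)
s(k, W) = W*k + W*(-41 - 213*k) (s(k, W) = W*k + (-41 - 213*k)*W = W*k + W*(-41 - 213*k))
z = -182356 (z = 6211 - 1*(-101)*(41 + 212*(-9)) = 6211 - 1*(-101)*(41 - 1908) = 6211 - 1*(-101)*(-1867) = 6211 - 188567 = -182356)
1/((144 - 148*(-91)) + z) = 1/((144 - 148*(-91)) - 182356) = 1/((144 + 13468) - 182356) = 1/(13612 - 182356) = 1/(-168744) = -1/168744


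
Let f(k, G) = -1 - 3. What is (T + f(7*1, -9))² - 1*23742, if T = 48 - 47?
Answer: -23733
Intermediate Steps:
T = 1
f(k, G) = -4
(T + f(7*1, -9))² - 1*23742 = (1 - 4)² - 1*23742 = (-3)² - 23742 = 9 - 23742 = -23733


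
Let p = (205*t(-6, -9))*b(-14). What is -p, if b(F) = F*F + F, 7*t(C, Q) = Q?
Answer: 47970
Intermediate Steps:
t(C, Q) = Q/7
b(F) = F + F² (b(F) = F² + F = F + F²)
p = -47970 (p = (205*((⅐)*(-9)))*(-14*(1 - 14)) = (205*(-9/7))*(-14*(-13)) = -1845/7*182 = -47970)
-p = -1*(-47970) = 47970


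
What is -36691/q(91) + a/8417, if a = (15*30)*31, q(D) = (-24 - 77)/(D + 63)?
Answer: 47560943588/850117 ≈ 55946.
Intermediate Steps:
q(D) = -101/(63 + D)
a = 13950 (a = 450*31 = 13950)
-36691/q(91) + a/8417 = -36691/((-101/(63 + 91))) + 13950/8417 = -36691/((-101/154)) + 13950*(1/8417) = -36691/((-101*1/154)) + 13950/8417 = -36691/(-101/154) + 13950/8417 = -36691*(-154/101) + 13950/8417 = 5650414/101 + 13950/8417 = 47560943588/850117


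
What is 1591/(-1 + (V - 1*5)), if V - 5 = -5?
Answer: -1591/6 ≈ -265.17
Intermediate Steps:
V = 0 (V = 5 - 5 = 0)
1591/(-1 + (V - 1*5)) = 1591/(-1 + (0 - 1*5)) = 1591/(-1 + (0 - 5)) = 1591/(-1 - 5) = 1591/(-6) = -⅙*1591 = -1591/6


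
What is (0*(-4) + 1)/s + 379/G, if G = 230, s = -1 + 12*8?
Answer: 7247/4370 ≈ 1.6584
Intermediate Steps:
s = 95 (s = -1 + 96 = 95)
(0*(-4) + 1)/s + 379/G = (0*(-4) + 1)/95 + 379/230 = (0 + 1)*(1/95) + 379*(1/230) = 1*(1/95) + 379/230 = 1/95 + 379/230 = 7247/4370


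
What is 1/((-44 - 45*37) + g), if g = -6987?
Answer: -1/8696 ≈ -0.00011500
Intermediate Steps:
1/((-44 - 45*37) + g) = 1/((-44 - 45*37) - 6987) = 1/((-44 - 1665) - 6987) = 1/(-1709 - 6987) = 1/(-8696) = -1/8696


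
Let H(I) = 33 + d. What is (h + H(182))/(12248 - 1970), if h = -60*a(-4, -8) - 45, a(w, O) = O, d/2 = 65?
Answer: 299/5139 ≈ 0.058183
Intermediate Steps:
d = 130 (d = 2*65 = 130)
H(I) = 163 (H(I) = 33 + 130 = 163)
h = 435 (h = -60*(-8) - 45 = 480 - 45 = 435)
(h + H(182))/(12248 - 1970) = (435 + 163)/(12248 - 1970) = 598/10278 = 598*(1/10278) = 299/5139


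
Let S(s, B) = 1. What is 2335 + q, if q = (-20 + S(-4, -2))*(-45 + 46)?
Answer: 2316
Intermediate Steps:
q = -19 (q = (-20 + 1)*(-45 + 46) = -19*1 = -19)
2335 + q = 2335 - 19 = 2316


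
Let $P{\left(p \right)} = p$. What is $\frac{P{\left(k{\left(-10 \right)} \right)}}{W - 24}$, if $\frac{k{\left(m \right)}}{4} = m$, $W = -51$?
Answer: $\frac{8}{15} \approx 0.53333$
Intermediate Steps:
$k{\left(m \right)} = 4 m$
$\frac{P{\left(k{\left(-10 \right)} \right)}}{W - 24} = \frac{4 \left(-10\right)}{-51 - 24} = \frac{1}{-75} \left(-40\right) = \left(- \frac{1}{75}\right) \left(-40\right) = \frac{8}{15}$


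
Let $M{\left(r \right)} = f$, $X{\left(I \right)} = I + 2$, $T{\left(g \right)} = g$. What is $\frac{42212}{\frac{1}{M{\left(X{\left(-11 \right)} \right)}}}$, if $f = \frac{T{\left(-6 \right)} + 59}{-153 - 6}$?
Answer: $- \frac{42212}{3} \approx -14071.0$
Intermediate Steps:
$f = - \frac{1}{3}$ ($f = \frac{-6 + 59}{-153 - 6} = \frac{53}{-159} = 53 \left(- \frac{1}{159}\right) = - \frac{1}{3} \approx -0.33333$)
$X{\left(I \right)} = 2 + I$
$M{\left(r \right)} = - \frac{1}{3}$
$\frac{42212}{\frac{1}{M{\left(X{\left(-11 \right)} \right)}}} = \frac{42212}{\frac{1}{- \frac{1}{3}}} = \frac{42212}{-3} = 42212 \left(- \frac{1}{3}\right) = - \frac{42212}{3}$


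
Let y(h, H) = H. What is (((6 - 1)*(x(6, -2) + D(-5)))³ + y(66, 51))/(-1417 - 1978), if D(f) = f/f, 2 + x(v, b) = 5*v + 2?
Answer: -3723926/3395 ≈ -1096.9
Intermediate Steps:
x(v, b) = 5*v (x(v, b) = -2 + (5*v + 2) = -2 + (2 + 5*v) = 5*v)
D(f) = 1
(((6 - 1)*(x(6, -2) + D(-5)))³ + y(66, 51))/(-1417 - 1978) = (((6 - 1)*(5*6 + 1))³ + 51)/(-1417 - 1978) = ((5*(30 + 1))³ + 51)/(-3395) = ((5*31)³ + 51)*(-1/3395) = (155³ + 51)*(-1/3395) = (3723875 + 51)*(-1/3395) = 3723926*(-1/3395) = -3723926/3395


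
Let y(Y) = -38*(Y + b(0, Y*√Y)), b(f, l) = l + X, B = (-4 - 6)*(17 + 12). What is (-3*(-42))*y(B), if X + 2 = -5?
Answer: 1422036 + 1388520*I*√290 ≈ 1.422e+6 + 2.3646e+7*I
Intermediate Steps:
X = -7 (X = -2 - 5 = -7)
B = -290 (B = -10*29 = -290)
b(f, l) = -7 + l (b(f, l) = l - 7 = -7 + l)
y(Y) = 266 - 38*Y - 38*Y^(3/2) (y(Y) = -38*(Y + (-7 + Y*√Y)) = -38*(Y + (-7 + Y^(3/2))) = -38*(-7 + Y + Y^(3/2)) = 266 - 38*Y - 38*Y^(3/2))
(-3*(-42))*y(B) = (-3*(-42))*(266 - 38*(-290) - (-11020)*I*√290) = 126*(266 + 11020 - (-11020)*I*√290) = 126*(266 + 11020 + 11020*I*√290) = 126*(11286 + 11020*I*√290) = 1422036 + 1388520*I*√290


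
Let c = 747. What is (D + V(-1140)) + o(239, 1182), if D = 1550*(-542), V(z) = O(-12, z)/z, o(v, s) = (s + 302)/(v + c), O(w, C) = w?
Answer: -39346012517/46835 ≈ -8.4010e+5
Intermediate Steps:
o(v, s) = (302 + s)/(747 + v) (o(v, s) = (s + 302)/(v + 747) = (302 + s)/(747 + v))
V(z) = -12/z
D = -840100
(D + V(-1140)) + o(239, 1182) = (-840100 - 12/(-1140)) + (302 + 1182)/(747 + 239) = (-840100 - 12*(-1/1140)) + 1484/986 = (-840100 + 1/95) + (1/986)*1484 = -79809499/95 + 742/493 = -39346012517/46835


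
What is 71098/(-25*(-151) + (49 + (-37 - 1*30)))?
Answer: 71098/3757 ≈ 18.924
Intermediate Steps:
71098/(-25*(-151) + (49 + (-37 - 1*30))) = 71098/(3775 + (49 + (-37 - 30))) = 71098/(3775 + (49 - 67)) = 71098/(3775 - 18) = 71098/3757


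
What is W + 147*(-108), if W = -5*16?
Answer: -15956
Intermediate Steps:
W = -80
W + 147*(-108) = -80 + 147*(-108) = -80 - 15876 = -15956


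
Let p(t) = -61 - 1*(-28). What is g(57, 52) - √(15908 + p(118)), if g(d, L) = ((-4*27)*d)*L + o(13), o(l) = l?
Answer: -320099 - 5*√635 ≈ -3.2023e+5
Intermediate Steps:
p(t) = -33 (p(t) = -61 + 28 = -33)
g(d, L) = 13 - 108*L*d (g(d, L) = ((-4*27)*d)*L + 13 = (-108*d)*L + 13 = -108*L*d + 13 = 13 - 108*L*d)
g(57, 52) - √(15908 + p(118)) = (13 - 108*52*57) - √(15908 - 33) = (13 - 320112) - √15875 = -320099 - 5*√635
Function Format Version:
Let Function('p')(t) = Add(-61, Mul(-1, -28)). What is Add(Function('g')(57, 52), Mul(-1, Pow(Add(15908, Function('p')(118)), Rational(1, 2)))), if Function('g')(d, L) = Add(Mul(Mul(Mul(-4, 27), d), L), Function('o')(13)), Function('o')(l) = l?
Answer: Add(-320099, Mul(-5, Pow(635, Rational(1, 2)))) ≈ -3.2023e+5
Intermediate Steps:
Function('p')(t) = -33 (Function('p')(t) = Add(-61, 28) = -33)
Function('g')(d, L) = Add(13, Mul(-108, L, d)) (Function('g')(d, L) = Add(Mul(Mul(Mul(-4, 27), d), L), 13) = Add(Mul(Mul(-108, d), L), 13) = Add(Mul(-108, L, d), 13) = Add(13, Mul(-108, L, d)))
Add(Function('g')(57, 52), Mul(-1, Pow(Add(15908, Function('p')(118)), Rational(1, 2)))) = Add(Add(13, Mul(-108, 52, 57)), Mul(-1, Pow(Add(15908, -33), Rational(1, 2)))) = Add(Add(13, -320112), Mul(-1, Pow(15875, Rational(1, 2)))) = Add(-320099, Mul(-1, Mul(5, Pow(635, Rational(1, 2))))) = Add(-320099, Mul(-5, Pow(635, Rational(1, 2))))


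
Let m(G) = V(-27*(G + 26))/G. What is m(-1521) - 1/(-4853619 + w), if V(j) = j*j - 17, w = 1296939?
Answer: -1931672278075973/1803236760 ≈ -1.0712e+6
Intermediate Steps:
V(j) = -17 + j**2 (V(j) = j**2 - 17 = -17 + j**2)
m(G) = (-17 + (-702 - 27*G)**2)/G (m(G) = (-17 + (-27*(G + 26))**2)/G = (-17 + (-27*(26 + G))**2)/G = (-17 + (-702 - 27*G)**2)/G)
m(-1521) - 1/(-4853619 + w) = (-17 + 729*(26 - 1521)**2)/(-1521) - 1/(-4853619 + 1296939) = -(-17 + 729*(-1495)**2)/1521 - 1/(-3556680) = -(-17 + 729*2235025)/1521 - 1*(-1/3556680) = -(-17 + 1629333225)/1521 + 1/3556680 = -1/1521*1629333208 + 1/3556680 = -1629333208/1521 + 1/3556680 = -1931672278075973/1803236760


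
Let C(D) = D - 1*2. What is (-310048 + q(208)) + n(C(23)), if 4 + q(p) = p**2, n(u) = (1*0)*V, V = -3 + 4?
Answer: -266788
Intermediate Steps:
V = 1
C(D) = -2 + D (C(D) = D - 2 = -2 + D)
n(u) = 0 (n(u) = (1*0)*1 = 0*1 = 0)
q(p) = -4 + p**2
(-310048 + q(208)) + n(C(23)) = (-310048 + (-4 + 208**2)) + 0 = (-310048 + (-4 + 43264)) + 0 = (-310048 + 43260) + 0 = -266788 + 0 = -266788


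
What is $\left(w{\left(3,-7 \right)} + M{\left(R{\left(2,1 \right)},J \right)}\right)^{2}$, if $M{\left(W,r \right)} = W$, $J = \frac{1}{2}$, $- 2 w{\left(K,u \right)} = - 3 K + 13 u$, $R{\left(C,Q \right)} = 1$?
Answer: $2601$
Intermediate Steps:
$w{\left(K,u \right)} = - \frac{13 u}{2} + \frac{3 K}{2}$ ($w{\left(K,u \right)} = - \frac{- 3 K + 13 u}{2} = - \frac{13 u}{2} + \frac{3 K}{2}$)
$J = \frac{1}{2} \approx 0.5$
$\left(w{\left(3,-7 \right)} + M{\left(R{\left(2,1 \right)},J \right)}\right)^{2} = \left(\left(\left(- \frac{13}{2}\right) \left(-7\right) + \frac{3}{2} \cdot 3\right) + 1\right)^{2} = \left(\left(\frac{91}{2} + \frac{9}{2}\right) + 1\right)^{2} = \left(50 + 1\right)^{2} = 51^{2} = 2601$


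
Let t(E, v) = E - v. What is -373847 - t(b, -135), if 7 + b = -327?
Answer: -373648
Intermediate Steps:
b = -334 (b = -7 - 327 = -334)
-373847 - t(b, -135) = -373847 - (-334 - 1*(-135)) = -373847 - (-334 + 135) = -373847 - 1*(-199) = -373847 + 199 = -373648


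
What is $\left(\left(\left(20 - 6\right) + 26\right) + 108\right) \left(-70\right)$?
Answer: $-10360$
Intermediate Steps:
$\left(\left(\left(20 - 6\right) + 26\right) + 108\right) \left(-70\right) = \left(\left(14 + 26\right) + 108\right) \left(-70\right) = \left(40 + 108\right) \left(-70\right) = 148 \left(-70\right) = -10360$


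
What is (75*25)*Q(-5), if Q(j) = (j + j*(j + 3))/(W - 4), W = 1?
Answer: -3125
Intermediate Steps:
Q(j) = -j/3 - j*(3 + j)/3 (Q(j) = (j + j*(j + 3))/(1 - 4) = (j + j*(3 + j))/(-3) = (j + j*(3 + j))*(-⅓) = -j/3 - j*(3 + j)/3)
(75*25)*Q(-5) = (75*25)*(-⅓*(-5)*(4 - 5)) = 1875*(-⅓*(-5)*(-1)) = 1875*(-5/3) = -3125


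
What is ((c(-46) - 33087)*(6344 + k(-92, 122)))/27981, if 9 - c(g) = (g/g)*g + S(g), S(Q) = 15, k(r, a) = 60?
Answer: -211632988/27981 ≈ -7563.5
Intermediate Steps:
c(g) = -6 - g (c(g) = 9 - ((g/g)*g + 15) = 9 - (1*g + 15) = 9 - (g + 15) = 9 - (15 + g) = 9 + (-15 - g) = -6 - g)
((c(-46) - 33087)*(6344 + k(-92, 122)))/27981 = (((-6 - 1*(-46)) - 33087)*(6344 + 60))/27981 = (((-6 + 46) - 33087)*6404)*(1/27981) = ((40 - 33087)*6404)*(1/27981) = -33047*6404*(1/27981) = -211632988*1/27981 = -211632988/27981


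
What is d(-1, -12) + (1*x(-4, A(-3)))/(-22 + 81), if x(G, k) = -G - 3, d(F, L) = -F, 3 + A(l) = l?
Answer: 60/59 ≈ 1.0169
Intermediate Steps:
A(l) = -3 + l
x(G, k) = -3 - G
d(-1, -12) + (1*x(-4, A(-3)))/(-22 + 81) = -1*(-1) + (1*(-3 - 1*(-4)))/(-22 + 81) = 1 + (1*(-3 + 4))/59 = 1 + (1*1)*(1/59) = 1 + 1*(1/59) = 1 + 1/59 = 60/59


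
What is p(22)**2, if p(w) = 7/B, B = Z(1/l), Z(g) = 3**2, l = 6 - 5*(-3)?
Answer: 49/81 ≈ 0.60494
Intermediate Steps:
l = 21 (l = 6 + 15 = 21)
Z(g) = 9
B = 9
p(w) = 7/9
p(22)**2 = (7/9)**2 = 49/81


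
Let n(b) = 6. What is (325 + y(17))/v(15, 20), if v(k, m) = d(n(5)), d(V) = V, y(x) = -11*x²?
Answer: -1427/3 ≈ -475.67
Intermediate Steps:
v(k, m) = 6
(325 + y(17))/v(15, 20) = (325 - 11*17²)/6 = (325 - 11*289)*(⅙) = (325 - 3179)*(⅙) = -2854*⅙ = -1427/3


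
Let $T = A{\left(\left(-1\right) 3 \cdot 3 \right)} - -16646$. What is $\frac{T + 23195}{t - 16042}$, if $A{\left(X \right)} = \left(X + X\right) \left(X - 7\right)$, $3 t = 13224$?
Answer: $- \frac{40129}{11634} \approx -3.4493$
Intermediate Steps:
$t = 4408$ ($t = \frac{1}{3} \cdot 13224 = 4408$)
$A{\left(X \right)} = 2 X \left(-7 + X\right)$
$T = 16934$ ($T = 2 \left(-1\right) 3 \cdot 3 \left(-7 + \left(-1\right) 3 \cdot 3\right) - -16646 = 2 \left(\left(-3\right) 3\right) \left(-7 - 9\right) + 16646 = 2 \left(-9\right) \left(-7 - 9\right) + 16646 = 2 \left(-9\right) \left(-16\right) + 16646 = 288 + 16646 = 16934$)
$\frac{T + 23195}{t - 16042} = \frac{16934 + 23195}{4408 - 16042} = \frac{40129}{-11634} = 40129 \left(- \frac{1}{11634}\right) = - \frac{40129}{11634}$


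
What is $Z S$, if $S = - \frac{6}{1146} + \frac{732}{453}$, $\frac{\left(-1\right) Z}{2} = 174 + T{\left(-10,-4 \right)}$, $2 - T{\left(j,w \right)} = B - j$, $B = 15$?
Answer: $- \frac{92906}{191} \approx -486.42$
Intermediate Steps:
$T{\left(j,w \right)} = -13 + j$ ($T{\left(j,w \right)} = 2 - \left(15 - j\right) = 2 + \left(-15 + j\right) = -13 + j$)
$Z = -302$ ($Z = - 2 \left(174 - 23\right) = \left(-2\right) 151 = -302$)
$S = \frac{46453}{28841}$ ($S = \left(-6\right) \frac{1}{1146} + 732 \cdot \frac{1}{453} = - \frac{1}{191} + \frac{244}{151} = \frac{46453}{28841} \approx 1.6107$)
$Z S = \left(-302\right) \frac{46453}{28841} = - \frac{92906}{191}$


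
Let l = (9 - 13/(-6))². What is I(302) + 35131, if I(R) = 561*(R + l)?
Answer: 3294079/12 ≈ 2.7451e+5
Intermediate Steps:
l = 4489/36 (l = (9 - 13*(-⅙))² = (9 + 13/6)² = (67/6)² = 4489/36 ≈ 124.69)
I(R) = 839443/12 + 561*R (I(R) = 561*(R + 4489/36) = 561*(4489/36 + R) = 839443/12 + 561*R)
I(302) + 35131 = (839443/12 + 561*302) + 35131 = (839443/12 + 169422) + 35131 = 2872507/12 + 35131 = 3294079/12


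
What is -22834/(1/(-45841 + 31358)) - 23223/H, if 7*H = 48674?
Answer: 16096726343467/48674 ≈ 3.3070e+8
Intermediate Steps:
H = 48674/7 (H = (⅐)*48674 = 48674/7 ≈ 6953.4)
-22834/(1/(-45841 + 31358)) - 23223/H = -22834/(1/(-45841 + 31358)) - 23223/48674/7 = -22834/(1/(-14483)) - 23223*7/48674 = -22834/(-1/14483) - 162561/48674 = -22834*(-14483) - 162561/48674 = 330704822 - 162561/48674 = 16096726343467/48674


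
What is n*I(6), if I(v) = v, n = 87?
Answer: 522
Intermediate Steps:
n*I(6) = 87*6 = 522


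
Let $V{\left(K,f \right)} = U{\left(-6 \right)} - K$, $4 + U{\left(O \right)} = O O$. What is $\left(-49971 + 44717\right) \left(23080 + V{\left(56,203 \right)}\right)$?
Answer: $-121136224$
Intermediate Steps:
$U{\left(O \right)} = -4 + O^{2}$ ($U{\left(O \right)} = -4 + O O = -4 + O^{2}$)
$V{\left(K,f \right)} = 32 - K$ ($V{\left(K,f \right)} = \left(-4 + \left(-6\right)^{2}\right) - K = \left(-4 + 36\right) - K = 32 - K$)
$\left(-49971 + 44717\right) \left(23080 + V{\left(56,203 \right)}\right) = \left(-49971 + 44717\right) \left(23080 + \left(32 - 56\right)\right) = - 5254 \left(23080 + \left(32 - 56\right)\right) = - 5254 \left(23080 - 24\right) = \left(-5254\right) 23056 = -121136224$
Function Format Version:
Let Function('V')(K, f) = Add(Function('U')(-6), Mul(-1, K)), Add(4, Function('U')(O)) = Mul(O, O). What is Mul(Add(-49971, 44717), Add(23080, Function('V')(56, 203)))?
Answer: -121136224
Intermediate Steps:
Function('U')(O) = Add(-4, Pow(O, 2)) (Function('U')(O) = Add(-4, Mul(O, O)) = Add(-4, Pow(O, 2)))
Function('V')(K, f) = Add(32, Mul(-1, K)) (Function('V')(K, f) = Add(Add(-4, Pow(-6, 2)), Mul(-1, K)) = Add(Add(-4, 36), Mul(-1, K)) = Add(32, Mul(-1, K)))
Mul(Add(-49971, 44717), Add(23080, Function('V')(56, 203))) = Mul(Add(-49971, 44717), Add(23080, Add(32, Mul(-1, 56)))) = Mul(-5254, Add(23080, Add(32, -56))) = Mul(-5254, Add(23080, -24)) = Mul(-5254, 23056) = -121136224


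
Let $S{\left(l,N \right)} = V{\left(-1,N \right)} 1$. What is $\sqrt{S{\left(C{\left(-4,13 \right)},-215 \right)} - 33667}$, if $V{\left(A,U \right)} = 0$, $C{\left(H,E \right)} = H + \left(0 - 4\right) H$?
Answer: $i \sqrt{33667} \approx 183.49 i$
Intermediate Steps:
$C{\left(H,E \right)} = - 3 H$ ($C{\left(H,E \right)} = H - 4 H = - 3 H$)
$S{\left(l,N \right)} = 0$ ($S{\left(l,N \right)} = 0 \cdot 1 = 0$)
$\sqrt{S{\left(C{\left(-4,13 \right)},-215 \right)} - 33667} = \sqrt{0 - 33667} = \sqrt{-33667} = i \sqrt{33667}$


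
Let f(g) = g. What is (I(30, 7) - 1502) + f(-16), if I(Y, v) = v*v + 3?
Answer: -1466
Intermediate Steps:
I(Y, v) = 3 + v² (I(Y, v) = v² + 3 = 3 + v²)
(I(30, 7) - 1502) + f(-16) = ((3 + 7²) - 1502) - 16 = ((3 + 49) - 1502) - 16 = (52 - 1502) - 16 = -1450 - 16 = -1466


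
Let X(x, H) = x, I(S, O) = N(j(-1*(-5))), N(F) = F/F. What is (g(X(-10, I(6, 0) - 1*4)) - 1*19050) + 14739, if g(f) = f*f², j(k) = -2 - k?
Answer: -5311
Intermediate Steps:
N(F) = 1
I(S, O) = 1
g(f) = f³
(g(X(-10, I(6, 0) - 1*4)) - 1*19050) + 14739 = ((-10)³ - 1*19050) + 14739 = (-1000 - 19050) + 14739 = -20050 + 14739 = -5311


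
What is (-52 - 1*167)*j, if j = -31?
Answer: 6789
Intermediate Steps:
(-52 - 1*167)*j = (-52 - 1*167)*(-31) = (-52 - 167)*(-31) = -219*(-31) = 6789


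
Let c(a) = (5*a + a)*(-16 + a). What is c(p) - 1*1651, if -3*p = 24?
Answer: -499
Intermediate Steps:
p = -8 (p = -⅓*24 = -8)
c(a) = 6*a*(-16 + a) (c(a) = (6*a)*(-16 + a) = 6*a*(-16 + a))
c(p) - 1*1651 = 6*(-8)*(-16 - 8) - 1*1651 = 6*(-8)*(-24) - 1651 = 1152 - 1651 = -499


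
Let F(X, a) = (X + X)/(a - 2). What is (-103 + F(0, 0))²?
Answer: 10609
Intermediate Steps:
F(X, a) = 2*X/(-2 + a) (F(X, a) = (2*X)/(-2 + a) = 2*X/(-2 + a))
(-103 + F(0, 0))² = (-103 + 2*0/(-2 + 0))² = (-103 + 2*0/(-2))² = (-103 + 2*0*(-½))² = (-103 + 0)² = (-103)² = 10609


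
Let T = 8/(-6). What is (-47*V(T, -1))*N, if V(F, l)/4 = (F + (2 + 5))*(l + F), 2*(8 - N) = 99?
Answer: -928438/9 ≈ -1.0316e+5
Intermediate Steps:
N = -83/2 (N = 8 - ½*99 = 8 - 99/2 = -83/2 ≈ -41.500)
T = -4/3 (T = 8*(-⅙) = -4/3 ≈ -1.3333)
V(F, l) = 4*(7 + F)*(F + l) (V(F, l) = 4*((F + (2 + 5))*(l + F)) = 4*((F + 7)*(F + l)) = 4*((7 + F)*(F + l)) = 4*(7 + F)*(F + l))
(-47*V(T, -1))*N = -47*(4*(-4/3)² + 28*(-4/3) + 28*(-1) + 4*(-4/3)*(-1))*(-83/2) = -47*(4*(16/9) - 112/3 - 28 + 16/3)*(-83/2) = -47*(64/9 - 112/3 - 28 + 16/3)*(-83/2) = -47*(-476/9)*(-83/2) = (22372/9)*(-83/2) = -928438/9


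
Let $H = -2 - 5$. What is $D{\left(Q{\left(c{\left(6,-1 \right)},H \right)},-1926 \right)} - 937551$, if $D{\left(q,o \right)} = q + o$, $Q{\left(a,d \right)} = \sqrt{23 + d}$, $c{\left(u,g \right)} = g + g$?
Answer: $-939473$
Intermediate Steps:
$c{\left(u,g \right)} = 2 g$
$H = -7$
$D{\left(q,o \right)} = o + q$
$D{\left(Q{\left(c{\left(6,-1 \right)},H \right)},-1926 \right)} - 937551 = \left(-1926 + \sqrt{23 - 7}\right) - 937551 = \left(-1926 + \sqrt{16}\right) - 937551 = \left(-1926 + 4\right) - 937551 = -1922 - 937551 = -939473$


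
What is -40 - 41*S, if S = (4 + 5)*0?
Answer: -40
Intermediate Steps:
S = 0 (S = 9*0 = 0)
-40 - 41*S = -40 - 41*0 = -40 + 0 = -40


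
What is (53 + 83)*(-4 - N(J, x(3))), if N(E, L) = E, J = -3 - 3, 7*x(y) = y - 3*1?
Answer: 272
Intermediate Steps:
x(y) = -3/7 + y/7 (x(y) = (y - 3*1)/7 = (y - 3)/7 = (-3 + y)/7 = -3/7 + y/7)
J = -6
(53 + 83)*(-4 - N(J, x(3))) = (53 + 83)*(-4 - 1*(-6)) = 136*(-4 + 6) = 136*2 = 272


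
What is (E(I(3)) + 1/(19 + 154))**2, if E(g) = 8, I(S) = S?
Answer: 1918225/29929 ≈ 64.093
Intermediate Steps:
(E(I(3)) + 1/(19 + 154))**2 = (8 + 1/(19 + 154))**2 = (8 + 1/173)**2 = (1385/173)**2 = 1918225/29929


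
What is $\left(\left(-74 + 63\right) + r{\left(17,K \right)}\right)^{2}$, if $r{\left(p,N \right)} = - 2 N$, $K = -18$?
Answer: $625$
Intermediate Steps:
$\left(\left(-74 + 63\right) + r{\left(17,K \right)}\right)^{2} = \left(\left(-74 + 63\right) - -36\right)^{2} = \left(-11 + 36\right)^{2} = 25^{2} = 625$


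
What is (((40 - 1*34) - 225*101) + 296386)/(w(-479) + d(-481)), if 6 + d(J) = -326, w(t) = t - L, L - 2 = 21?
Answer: -273667/834 ≈ -328.14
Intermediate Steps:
L = 23 (L = 2 + 21 = 23)
w(t) = -23 + t (w(t) = t - 1*23 = t - 23 = -23 + t)
d(J) = -332 (d(J) = -6 - 326 = -332)
(((40 - 1*34) - 225*101) + 296386)/(w(-479) + d(-481)) = (((40 - 1*34) - 225*101) + 296386)/((-23 - 479) - 332) = (((40 - 34) - 22725) + 296386)/(-502 - 332) = ((6 - 22725) + 296386)/(-834) = (-22719 + 296386)*(-1/834) = 273667*(-1/834) = -273667/834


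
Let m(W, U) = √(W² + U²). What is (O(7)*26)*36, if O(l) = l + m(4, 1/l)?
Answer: 6552 + 936*√785/7 ≈ 10298.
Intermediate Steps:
m(W, U) = √(U² + W²)
O(l) = l + √(16 + l⁻²) (O(l) = l + √((1/l)² + 4²) = l + √((1/l)² + 16) = l + √(l⁻² + 16) = l + √(16 + l⁻²))
(O(7)*26)*36 = ((7 + √(16 + 7⁻²))*26)*36 = ((7 + √(16 + 1/49))*26)*36 = ((7 + √(785/49))*26)*36 = ((7 + √785/7)*26)*36 = (182 + 26*√785/7)*36 = 6552 + 936*√785/7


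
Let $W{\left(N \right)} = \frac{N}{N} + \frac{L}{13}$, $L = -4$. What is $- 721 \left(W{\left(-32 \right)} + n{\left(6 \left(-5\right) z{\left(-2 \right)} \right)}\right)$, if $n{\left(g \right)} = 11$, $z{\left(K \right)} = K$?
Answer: $- \frac{109592}{13} \approx -8430.2$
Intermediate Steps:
$W{\left(N \right)} = \frac{9}{13}$ ($W{\left(N \right)} = \frac{N}{N} - \frac{4}{13} = 1 - \frac{4}{13} = \frac{9}{13}$)
$- 721 \left(W{\left(-32 \right)} + n{\left(6 \left(-5\right) z{\left(-2 \right)} \right)}\right) = - 721 \left(\frac{9}{13} + 11\right) = \left(-721\right) \frac{152}{13} = - \frac{109592}{13}$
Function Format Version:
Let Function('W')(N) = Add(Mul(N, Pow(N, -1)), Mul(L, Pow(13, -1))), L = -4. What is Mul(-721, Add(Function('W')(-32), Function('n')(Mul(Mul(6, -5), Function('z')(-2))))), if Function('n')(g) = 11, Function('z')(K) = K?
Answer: Rational(-109592, 13) ≈ -8430.2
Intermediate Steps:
Function('W')(N) = Rational(9, 13) (Function('W')(N) = Add(Mul(N, Pow(N, -1)), Mul(-4, Pow(13, -1))) = Add(1, Mul(-4, Rational(1, 13))) = Add(1, Rational(-4, 13)) = Rational(9, 13))
Mul(-721, Add(Function('W')(-32), Function('n')(Mul(Mul(6, -5), Function('z')(-2))))) = Mul(-721, Add(Rational(9, 13), 11)) = Mul(-721, Rational(152, 13)) = Rational(-109592, 13)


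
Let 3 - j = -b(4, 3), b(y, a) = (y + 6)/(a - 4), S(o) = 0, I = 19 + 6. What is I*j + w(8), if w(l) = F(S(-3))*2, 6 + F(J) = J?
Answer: -187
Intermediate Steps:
I = 25
F(J) = -6 + J
b(y, a) = (6 + y)/(-4 + a)
w(l) = -12 (w(l) = (-6 + 0)*2 = -6*2 = -12)
j = -7 (j = 3 - (-1)*(6 + 4)/(-4 + 3) = 3 - (-1)*10/(-1) = 3 - (-1)*(-1*10) = 3 - (-1)*(-10) = 3 - 1*10 = 3 - 10 = -7)
I*j + w(8) = 25*(-7) - 12 = -175 - 12 = -187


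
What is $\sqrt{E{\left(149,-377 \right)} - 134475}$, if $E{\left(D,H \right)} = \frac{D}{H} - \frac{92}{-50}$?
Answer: $\frac{i \sqrt{477814798266}}{1885} \approx 366.71 i$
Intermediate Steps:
$E{\left(D,H \right)} = \frac{46}{25} + \frac{D}{H}$ ($E{\left(D,H \right)} = \frac{D}{H} - - \frac{46}{25} = \frac{D}{H} + \frac{46}{25} = \frac{46}{25} + \frac{D}{H}$)
$\sqrt{E{\left(149,-377 \right)} - 134475} = \sqrt{\left(\frac{46}{25} + \frac{149}{-377}\right) - 134475} = \sqrt{\left(\frac{46}{25} + 149 \left(- \frac{1}{377}\right)\right) - 134475} = \sqrt{\left(\frac{46}{25} - \frac{149}{377}\right) - 134475} = \sqrt{\frac{13617}{9425} - 134475} = \sqrt{- \frac{1267413258}{9425}} = \frac{i \sqrt{477814798266}}{1885}$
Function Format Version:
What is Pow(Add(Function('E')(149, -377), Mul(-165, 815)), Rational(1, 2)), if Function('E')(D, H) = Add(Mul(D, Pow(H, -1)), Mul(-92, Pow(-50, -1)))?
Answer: Mul(Rational(1, 1885), I, Pow(477814798266, Rational(1, 2))) ≈ Mul(366.71, I)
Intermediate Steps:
Function('E')(D, H) = Add(Rational(46, 25), Mul(D, Pow(H, -1))) (Function('E')(D, H) = Add(Mul(D, Pow(H, -1)), Mul(-92, Rational(-1, 50))) = Add(Mul(D, Pow(H, -1)), Rational(46, 25)) = Add(Rational(46, 25), Mul(D, Pow(H, -1))))
Pow(Add(Function('E')(149, -377), Mul(-165, 815)), Rational(1, 2)) = Pow(Add(Add(Rational(46, 25), Mul(149, Pow(-377, -1))), Mul(-165, 815)), Rational(1, 2)) = Pow(Add(Add(Rational(46, 25), Mul(149, Rational(-1, 377))), -134475), Rational(1, 2)) = Pow(Add(Add(Rational(46, 25), Rational(-149, 377)), -134475), Rational(1, 2)) = Pow(Add(Rational(13617, 9425), -134475), Rational(1, 2)) = Pow(Rational(-1267413258, 9425), Rational(1, 2)) = Mul(Rational(1, 1885), I, Pow(477814798266, Rational(1, 2)))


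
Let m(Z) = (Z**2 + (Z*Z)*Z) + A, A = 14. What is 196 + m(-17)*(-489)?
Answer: 2254486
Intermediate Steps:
m(Z) = 14 + Z**2 + Z**3 (m(Z) = (Z**2 + (Z*Z)*Z) + 14 = (Z**2 + Z**2*Z) + 14 = (Z**2 + Z**3) + 14 = 14 + Z**2 + Z**3)
196 + m(-17)*(-489) = 196 + (14 + (-17)**2 + (-17)**3)*(-489) = 196 + (14 + 289 - 4913)*(-489) = 196 - 4610*(-489) = 196 + 2254290 = 2254486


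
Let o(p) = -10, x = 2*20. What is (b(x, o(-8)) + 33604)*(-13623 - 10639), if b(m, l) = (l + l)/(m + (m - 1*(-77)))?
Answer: -128001653696/157 ≈ -8.1530e+8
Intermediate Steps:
x = 40
b(m, l) = 2*l/(77 + 2*m) (b(m, l) = (2*l)/(m + (m + 77)) = (2*l)/(m + (77 + m)) = (2*l)/(77 + 2*m) = 2*l/(77 + 2*m))
(b(x, o(-8)) + 33604)*(-13623 - 10639) = (2*(-10)/(77 + 2*40) + 33604)*(-13623 - 10639) = (2*(-10)/(77 + 80) + 33604)*(-24262) = (2*(-10)/157 + 33604)*(-24262) = (2*(-10)*(1/157) + 33604)*(-24262) = (-20/157 + 33604)*(-24262) = (5275808/157)*(-24262) = -128001653696/157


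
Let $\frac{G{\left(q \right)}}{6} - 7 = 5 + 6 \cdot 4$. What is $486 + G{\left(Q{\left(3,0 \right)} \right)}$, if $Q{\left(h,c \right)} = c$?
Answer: $702$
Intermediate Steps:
$G{\left(q \right)} = 216$ ($G{\left(q \right)} = 42 + 6 \left(5 + 6 \cdot 4\right) = 42 + 6 \left(5 + 24\right) = 42 + 6 \cdot 29 = 42 + 174 = 216$)
$486 + G{\left(Q{\left(3,0 \right)} \right)} = 486 + 216 = 702$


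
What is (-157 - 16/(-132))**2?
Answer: 26801329/1089 ≈ 24611.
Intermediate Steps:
(-157 - 16/(-132))**2 = (-157 - 16*(-1/132))**2 = (-157 + 4/33)**2 = (-5177/33)**2 = 26801329/1089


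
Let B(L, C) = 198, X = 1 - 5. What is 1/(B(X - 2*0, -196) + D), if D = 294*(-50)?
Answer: -1/14502 ≈ -6.8956e-5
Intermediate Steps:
X = -4
D = -14700
1/(B(X - 2*0, -196) + D) = 1/(198 - 14700) = 1/(-14502) = -1/14502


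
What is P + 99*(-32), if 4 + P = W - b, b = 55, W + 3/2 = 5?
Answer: -6447/2 ≈ -3223.5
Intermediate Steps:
W = 7/2 (W = -3/2 + 5 = 7/2 ≈ 3.5000)
P = -111/2 (P = -4 + (7/2 - 1*55) = -4 + (7/2 - 55) = -4 - 103/2 = -111/2 ≈ -55.500)
P + 99*(-32) = -111/2 + 99*(-32) = -111/2 - 3168 = -6447/2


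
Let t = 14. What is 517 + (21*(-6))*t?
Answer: -1247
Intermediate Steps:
517 + (21*(-6))*t = 517 + (21*(-6))*14 = 517 - 126*14 = 517 - 1764 = -1247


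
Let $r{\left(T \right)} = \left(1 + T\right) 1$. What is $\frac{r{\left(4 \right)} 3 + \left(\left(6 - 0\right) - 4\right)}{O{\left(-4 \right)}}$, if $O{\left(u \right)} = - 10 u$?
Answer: $\frac{17}{40} \approx 0.425$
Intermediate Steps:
$r{\left(T \right)} = 1 + T$
$\frac{r{\left(4 \right)} 3 + \left(\left(6 - 0\right) - 4\right)}{O{\left(-4 \right)}} = \frac{\left(1 + 4\right) 3 + \left(\left(6 - 0\right) - 4\right)}{\left(-10\right) \left(-4\right)} = \frac{5 \cdot 3 + \left(\left(6 + 0\right) - 4\right)}{40} = \left(15 + \left(6 - 4\right)\right) \frac{1}{40} = \left(15 + 2\right) \frac{1}{40} = 17 \cdot \frac{1}{40} = \frac{17}{40}$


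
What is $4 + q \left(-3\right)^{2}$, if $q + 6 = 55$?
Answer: $445$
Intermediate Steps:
$q = 49$ ($q = -6 + 55 = 49$)
$4 + q \left(-3\right)^{2} = 4 + 49 \left(-3\right)^{2} = 4 + 49 \cdot 9 = 4 + 441 = 445$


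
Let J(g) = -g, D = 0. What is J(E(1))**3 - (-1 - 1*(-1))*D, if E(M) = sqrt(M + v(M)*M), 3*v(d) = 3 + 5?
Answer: -11*sqrt(33)/9 ≈ -7.0211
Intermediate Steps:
v(d) = 8/3 (v(d) = (3 + 5)/3 = (1/3)*8 = 8/3)
E(M) = sqrt(33)*sqrt(M)/3 (E(M) = sqrt(M + 8*M/3) = sqrt(11*M/3) = sqrt(33)*sqrt(M)/3)
J(E(1))**3 - (-1 - 1*(-1))*D = (-sqrt(33)*sqrt(1)/3)**3 - (-1 - 1*(-1))*0 = (-sqrt(33)/3)**3 - (-1 + 1)*0 = (-sqrt(33)/3)**3 - 0*0 = (-sqrt(33)/3)**3 - 1*0 = -11*sqrt(33)/9 + 0 = -11*sqrt(33)/9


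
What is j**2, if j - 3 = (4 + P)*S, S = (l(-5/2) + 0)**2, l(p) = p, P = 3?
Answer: 34969/16 ≈ 2185.6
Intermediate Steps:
S = 25/4 (S = (-5/2 + 0)**2 = (-5/2)**2 = 25/4 ≈ 6.2500)
j = 187/4 (j = 3 + (4 + 3)*(25/4) = 3 + 7*(25/4) = 3 + 175/4 = 187/4 ≈ 46.750)
j**2 = (187/4)**2 = 34969/16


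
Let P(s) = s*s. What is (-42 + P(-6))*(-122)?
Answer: 732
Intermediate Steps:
P(s) = s²
(-42 + P(-6))*(-122) = (-42 + (-6)²)*(-122) = (-42 + 36)*(-122) = -6*(-122) = 732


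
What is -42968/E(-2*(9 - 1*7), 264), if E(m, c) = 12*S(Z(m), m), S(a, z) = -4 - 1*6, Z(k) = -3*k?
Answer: 5371/15 ≈ 358.07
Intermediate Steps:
S(a, z) = -10 (S(a, z) = -4 - 6 = -10)
E(m, c) = -120 (E(m, c) = 12*(-10) = -120)
-42968/E(-2*(9 - 1*7), 264) = -42968/(-120) = -42968*(-1/120) = 5371/15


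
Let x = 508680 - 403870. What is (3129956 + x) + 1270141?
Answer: 4504907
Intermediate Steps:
x = 104810
(3129956 + x) + 1270141 = (3129956 + 104810) + 1270141 = 3234766 + 1270141 = 4504907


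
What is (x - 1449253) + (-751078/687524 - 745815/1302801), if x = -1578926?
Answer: -452060413620008189/149284492454 ≈ -3.0282e+6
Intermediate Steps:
(x - 1449253) + (-751078/687524 - 745815/1302801) = (-1578926 - 1449253) + (-751078/687524 - 745815/1302801) = -3028179 + (-751078*1/687524 - 745815*1/1302801) = -3028179 + (-375539/343762 - 248605/434267) = -3028179 - 248545146923/149284492454 = -452060413620008189/149284492454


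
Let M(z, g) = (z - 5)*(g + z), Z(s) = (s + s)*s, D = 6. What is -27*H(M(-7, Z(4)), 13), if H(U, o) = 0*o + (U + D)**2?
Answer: -2333772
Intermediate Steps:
Z(s) = 2*s**2 (Z(s) = (2*s)*s = 2*s**2)
M(z, g) = (-5 + z)*(g + z)
H(U, o) = (6 + U)**2 (H(U, o) = 0*o + (U + 6)**2 = 0 + (6 + U)**2 = (6 + U)**2)
-27*H(M(-7, Z(4)), 13) = -27*(6 + ((-7)**2 - 10*4**2 - 5*(-7) + (2*4**2)*(-7)))**2 = -27*(6 + (49 - 10*16 + 35 + (2*16)*(-7)))**2 = -27*(6 + (49 - 5*32 + 35 + 32*(-7)))**2 = -27*(6 + (49 - 160 + 35 - 224))**2 = -27*(6 - 300)**2 = -27*(-294)**2 = -27*86436 = -2333772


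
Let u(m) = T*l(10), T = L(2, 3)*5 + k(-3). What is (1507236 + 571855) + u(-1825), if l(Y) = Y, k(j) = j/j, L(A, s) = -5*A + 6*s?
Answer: 2079501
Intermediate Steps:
k(j) = 1
T = 41 (T = (-5*2 + 6*3)*5 + 1 = (-10 + 18)*5 + 1 = 8*5 + 1 = 40 + 1 = 41)
u(m) = 410 (u(m) = 41*10 = 410)
(1507236 + 571855) + u(-1825) = (1507236 + 571855) + 410 = 2079091 + 410 = 2079501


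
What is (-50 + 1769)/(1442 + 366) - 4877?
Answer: -8815897/1808 ≈ -4876.0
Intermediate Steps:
(-50 + 1769)/(1442 + 366) - 4877 = 1719/1808 - 4877 = -8815897/1808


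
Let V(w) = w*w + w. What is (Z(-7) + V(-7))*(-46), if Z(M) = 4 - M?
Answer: -2438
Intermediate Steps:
V(w) = w + w² (V(w) = w² + w = w + w²)
(Z(-7) + V(-7))*(-46) = ((4 - 1*(-7)) - 7*(1 - 7))*(-46) = ((4 + 7) - 7*(-6))*(-46) = (11 + 42)*(-46) = 53*(-46) = -2438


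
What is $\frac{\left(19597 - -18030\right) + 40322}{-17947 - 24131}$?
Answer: $- \frac{25983}{14026} \approx -1.8525$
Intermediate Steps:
$\frac{\left(19597 - -18030\right) + 40322}{-17947 - 24131} = \frac{\left(19597 + 18030\right) + 40322}{-42078} = \left(37627 + 40322\right) \left(- \frac{1}{42078}\right) = 77949 \left(- \frac{1}{42078}\right) = - \frac{25983}{14026}$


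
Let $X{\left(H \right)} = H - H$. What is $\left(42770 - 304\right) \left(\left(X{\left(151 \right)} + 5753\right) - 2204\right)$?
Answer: $150711834$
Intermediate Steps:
$X{\left(H \right)} = 0$
$\left(42770 - 304\right) \left(\left(X{\left(151 \right)} + 5753\right) - 2204\right) = \left(42770 - 304\right) \left(\left(0 + 5753\right) - 2204\right) = 42466 \left(5753 - 2204\right) = 42466 \cdot 3549 = 150711834$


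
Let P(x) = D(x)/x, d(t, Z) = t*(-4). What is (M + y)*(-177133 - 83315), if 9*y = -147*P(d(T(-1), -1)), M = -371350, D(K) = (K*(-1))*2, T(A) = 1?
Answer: 96708856832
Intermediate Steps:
d(t, Z) = -4*t
D(K) = -2*K (D(K) = -K*2 = -2*K)
P(x) = -2 (P(x) = (-2*x)/x = -2)
y = 98/3 (y = (-147*(-2))/9 = (1/9)*294 = 98/3 ≈ 32.667)
(M + y)*(-177133 - 83315) = (-371350 + 98/3)*(-177133 - 83315) = -1113952/3*(-260448) = 96708856832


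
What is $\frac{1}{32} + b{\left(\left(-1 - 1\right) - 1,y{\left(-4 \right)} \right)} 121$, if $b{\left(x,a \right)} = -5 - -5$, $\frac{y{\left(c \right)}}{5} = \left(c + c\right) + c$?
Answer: $\frac{1}{32} \approx 0.03125$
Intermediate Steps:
$y{\left(c \right)} = 15 c$ ($y{\left(c \right)} = 5 \left(\left(c + c\right) + c\right) = 5 \left(2 c + c\right) = 5 \cdot 3 c = 15 c$)
$b{\left(x,a \right)} = 0$ ($b{\left(x,a \right)} = -5 + 5 = 0$)
$\frac{1}{32} + b{\left(\left(-1 - 1\right) - 1,y{\left(-4 \right)} \right)} 121 = \frac{1}{32} + 0 \cdot 121 = \frac{1}{32} + 0 = \frac{1}{32}$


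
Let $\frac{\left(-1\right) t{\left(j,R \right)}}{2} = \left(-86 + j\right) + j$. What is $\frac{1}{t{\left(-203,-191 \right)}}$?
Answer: $\frac{1}{984} \approx 0.0010163$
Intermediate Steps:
$t{\left(j,R \right)} = 172 - 4 j$ ($t{\left(j,R \right)} = - 2 \left(\left(-86 + j\right) + j\right) = - 2 \left(-86 + 2 j\right) = 172 - 4 j$)
$\frac{1}{t{\left(-203,-191 \right)}} = \frac{1}{172 - -812} = \frac{1}{172 + 812} = \frac{1}{984}$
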